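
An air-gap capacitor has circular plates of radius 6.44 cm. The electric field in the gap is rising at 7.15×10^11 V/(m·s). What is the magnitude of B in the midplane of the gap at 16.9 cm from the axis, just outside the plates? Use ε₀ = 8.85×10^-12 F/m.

Total displacement current: I_d = ε₀(πR²)(dE/dt) = (8.85×10^-12)(0.01303)(7.15×10^11) = 0.08245 A.
With r > R the enclosed displacement current is the full I_d; B = μ₀ I_d / (2πr) = 9.76×10^-8 T.

9.76×10^-8 T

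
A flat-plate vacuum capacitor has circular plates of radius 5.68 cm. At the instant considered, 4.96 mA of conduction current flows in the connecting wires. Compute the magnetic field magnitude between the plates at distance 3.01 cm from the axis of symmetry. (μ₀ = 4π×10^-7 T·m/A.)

9.26×10^-9 T

No conduction current crosses the gap, so I_d there equals the 4.96×10^-3 A in the leads.
An Ampèrian loop of radius r encloses a fraction (r/R)² of I_d. Then B·2πr = μ₀ I_d (r/R)², giving B = μ₀ I_d r/(2πR²) = 9.26×10^-9 T.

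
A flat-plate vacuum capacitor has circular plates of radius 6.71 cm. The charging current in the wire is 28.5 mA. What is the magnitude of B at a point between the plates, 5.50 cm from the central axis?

6.96×10^-8 T

Between the plates the displacement current equals the wire current: I_d = 28.5 mA = 0.0285 A.
∮B·dl = μ₀ I_d,enc with I_d,enc = I_d r²/R² = 0.01915 A; so B = μ₀ I_d,enc/(2πr) = 6.96×10^-8 T.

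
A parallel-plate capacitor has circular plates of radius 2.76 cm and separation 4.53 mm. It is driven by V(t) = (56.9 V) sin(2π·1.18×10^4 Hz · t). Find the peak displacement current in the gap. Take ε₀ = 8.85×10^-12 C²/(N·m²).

(dE/dt)_max = V₀ω/d = 9.313×10^8 V/(m·s); ω = 2πf = 7.414×10^4 rad/s.
I_d,max = ε₀ A (dE/dt)_max = (8.85×10^-12)(2.393×10^-3)(9.313×10^8) = 1.97×10^-5 A.

1.97×10^-5 A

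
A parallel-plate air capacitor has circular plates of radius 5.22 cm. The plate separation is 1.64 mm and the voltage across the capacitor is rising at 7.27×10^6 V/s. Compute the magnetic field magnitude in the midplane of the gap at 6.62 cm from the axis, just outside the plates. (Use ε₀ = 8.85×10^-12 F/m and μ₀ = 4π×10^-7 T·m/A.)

1.01×10^-9 T

dE/dt = (dV/dt)/d = 4.433×10^9 V/(m·s); I_d = ε₀(πR²)(dE/dt) = (8.85×10^-12)(8.560×10^-3)(4.433×10^9) = 3.358×10^-4 A.
For r ≥ R the full I_d is enclosed: B = μ₀ I_d/(2πr) = (4π×10^-7)(3.358×10^-4)/(2π·0.0662) = 1.01×10^-9 T.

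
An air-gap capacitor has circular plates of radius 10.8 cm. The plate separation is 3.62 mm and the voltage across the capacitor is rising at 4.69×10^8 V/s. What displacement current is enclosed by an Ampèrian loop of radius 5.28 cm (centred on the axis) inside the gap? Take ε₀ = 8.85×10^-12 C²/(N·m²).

I_d = C dV/dt with C = ε₀πR²/d = 8.958×10^-11 F, so I_d = (8.958×10^-11)(4.69×10^8) = 0.04201 A.
The field is uniform, so I_d,enc = I_d (r/R)² = (0.04201)(5.28/10.8)² = 0.0100 A.

0.0100 A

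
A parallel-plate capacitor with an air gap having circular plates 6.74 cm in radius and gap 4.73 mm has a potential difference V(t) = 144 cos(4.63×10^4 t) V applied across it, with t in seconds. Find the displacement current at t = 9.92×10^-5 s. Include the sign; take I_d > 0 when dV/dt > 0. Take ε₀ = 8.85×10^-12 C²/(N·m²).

dE/dt = (V₀ω/d)·−sin(ωt) with ωt = 4.59296 rad: (144)(4.63×10^4)(0.9929)/(4.73×10^-3) = 1.400×10^9 V/(m·s).
I_d = ε₀ A dE/dt = (8.85×10^-12)(0.01427)(1.400×10^9) = 1.77×10^-4 A.

1.77×10^-4 A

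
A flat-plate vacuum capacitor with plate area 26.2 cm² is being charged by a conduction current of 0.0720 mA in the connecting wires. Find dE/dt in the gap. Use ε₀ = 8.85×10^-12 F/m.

3.11×10^9 V/(m·s)

By continuity, I_d in the gap equals the 0.0720 mA flowing in the wire.
Inverting I_d = ε₀ A dE/dt gives dE/dt = 7.20×10^-5 / (8.85×10^-12 · 2.62×10^-3) = 3.11×10^9 V/(m·s).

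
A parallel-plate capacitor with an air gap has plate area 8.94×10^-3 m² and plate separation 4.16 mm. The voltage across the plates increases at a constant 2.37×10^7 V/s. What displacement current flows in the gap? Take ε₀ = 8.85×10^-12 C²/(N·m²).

The field between the plates is E = V/d, so dE/dt = (2.37×10^7)/(4.16×10^-3 m) = 5.697×10^9 V/(m·s).
I_d = ε₀ A (dE/dt) = (8.85×10^-12)(8.94×10^-3)(5.697×10^9) = 4.51×10^-4 A.

4.51×10^-4 A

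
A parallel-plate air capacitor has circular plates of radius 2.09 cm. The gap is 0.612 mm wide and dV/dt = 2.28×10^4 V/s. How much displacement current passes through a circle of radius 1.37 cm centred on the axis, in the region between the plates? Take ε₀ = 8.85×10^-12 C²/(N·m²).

I_d = C dV/dt with C = ε₀πR²/d = 1.984×10^-11 F, so I_d = (1.984×10^-11)(2.28×10^4) = 4.524×10^-7 A.
Since J_d is uniform, the enclosed fraction is (r/R)² = 0.4297, giving I_d,enc = 1.94×10^-7 A.

1.94×10^-7 A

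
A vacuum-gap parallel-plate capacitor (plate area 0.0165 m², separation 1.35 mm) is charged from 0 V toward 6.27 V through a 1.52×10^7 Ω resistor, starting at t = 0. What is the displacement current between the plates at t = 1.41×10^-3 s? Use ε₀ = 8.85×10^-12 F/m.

1.75×10^-7 A

With C = ε₀A/d = (8.85×10^-12)(0.0165)/(1.35×10^-3) = 1.082×10^-10 F, the time constant is τ = RC = 1.645×10^-3 s, so t/τ = 0.8571 and e^(−t/τ) = 0.4244.
I_d = I_cond = (V₀/R) e^(−t/τ) = (4.125×10^-7)(0.4244) = 1.75×10^-7 A.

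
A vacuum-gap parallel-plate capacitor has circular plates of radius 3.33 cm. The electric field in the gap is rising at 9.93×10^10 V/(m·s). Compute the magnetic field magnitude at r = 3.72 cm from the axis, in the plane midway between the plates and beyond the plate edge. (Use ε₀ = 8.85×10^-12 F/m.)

Total displacement current: I_d = ε₀(πR²)(dE/dt) = (8.85×10^-12)(3.484×10^-3)(9.93×10^10) = 3.062×10^-3 A.
With r > R the enclosed displacement current is the full I_d; B = μ₀ I_d / (2πr) = 1.65×10^-8 T.

1.65×10^-8 T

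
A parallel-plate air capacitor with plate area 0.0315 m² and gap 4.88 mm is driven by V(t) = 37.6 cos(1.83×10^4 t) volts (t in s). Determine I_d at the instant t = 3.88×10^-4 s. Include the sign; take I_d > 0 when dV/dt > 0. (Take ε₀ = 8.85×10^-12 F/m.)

dE/dt = (V₀ω/d)·−sin(ωt) with ωt = 7.1004 rad: (37.6)(1.83×10^4)(-0.7292)/(4.88×10^-3) = -1.028×10^8 V/(m·s).
I_d = ε₀ A dE/dt = (8.85×10^-12)(0.0315)(-1.028×10^8) = -2.87×10^-5 A.

-2.87×10^-5 A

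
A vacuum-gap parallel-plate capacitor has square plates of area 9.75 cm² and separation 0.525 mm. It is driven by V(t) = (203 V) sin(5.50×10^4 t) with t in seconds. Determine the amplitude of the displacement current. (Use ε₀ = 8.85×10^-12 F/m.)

1.84×10^-4 A

C = ε₀A/d = (8.85×10^-12)(9.75×10^-4)/(5.25×10^-4) = 1.644×10^-11 F; ω = 5.50×10^4 rad/s.
I_d = C dV/dt, so |I_d|_max = C V₀ ω = (1.644×10^-11)(203)(5.50×10^4) = 1.84×10^-4 A.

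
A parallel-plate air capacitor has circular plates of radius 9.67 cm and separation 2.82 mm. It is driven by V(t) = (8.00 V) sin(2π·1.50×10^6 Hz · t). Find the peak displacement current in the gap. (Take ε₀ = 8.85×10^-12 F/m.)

The displacement current equals the conduction current C dV/dt, which peaks at C V₀ ω.
With C = ε₀A/d = (8.85×10^-12)(0.02938)/(2.82×10^-3) = 9.220×10^-11 F and ω = 2πf = 9.425×10^6 rad/s, I_d,max = (9.220×10^-11)(8.00)(9.425×10^6) = 6.95×10^-3 A.

6.95×10^-3 A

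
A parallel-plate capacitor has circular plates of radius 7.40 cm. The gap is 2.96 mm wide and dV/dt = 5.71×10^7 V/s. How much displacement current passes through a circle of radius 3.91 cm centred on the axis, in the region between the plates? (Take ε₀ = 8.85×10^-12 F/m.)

8.20×10^-4 A

dE/dt = (dV/dt)/d = 1.929×10^10 V/(m·s); I_d = ε₀(πR²)(dE/dt) = (8.85×10^-12)(0.01720)(1.929×10^10) = 2.936×10^-3 A.
The field is uniform, so I_d,enc = I_d (r/R)² = (2.936×10^-3)(3.91/7.40)² = 8.20×10^-4 A.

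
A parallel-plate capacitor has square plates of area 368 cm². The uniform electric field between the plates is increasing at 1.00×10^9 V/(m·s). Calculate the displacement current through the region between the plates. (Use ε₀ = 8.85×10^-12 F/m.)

3.26×10^-4 A

The displacement current is ε₀ times dΦ_E/dt = ε₀ A dE/dt = (8.85×10^-12)(0.0368)(1.00×10^9) = 3.26×10^-4 A.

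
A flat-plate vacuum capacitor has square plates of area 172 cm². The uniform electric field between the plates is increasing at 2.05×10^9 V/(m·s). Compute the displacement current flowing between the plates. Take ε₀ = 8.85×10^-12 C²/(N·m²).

3.12×10^-4 A

With a uniform field, Φ_E = EA, so I_d = ε₀ A dE/dt = 3.12×10^-4 A.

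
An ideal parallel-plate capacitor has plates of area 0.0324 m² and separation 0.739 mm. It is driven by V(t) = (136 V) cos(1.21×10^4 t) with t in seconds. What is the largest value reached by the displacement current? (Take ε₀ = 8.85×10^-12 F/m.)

(dE/dt)_max = V₀ω/d = 2.227×10^9 V/(m·s); ω = 1.21×10^4 rad/s.
I_d,max = ε₀ A (dE/dt)_max = (8.85×10^-12)(0.0324)(2.227×10^9) = 6.39×10^-4 A.

6.39×10^-4 A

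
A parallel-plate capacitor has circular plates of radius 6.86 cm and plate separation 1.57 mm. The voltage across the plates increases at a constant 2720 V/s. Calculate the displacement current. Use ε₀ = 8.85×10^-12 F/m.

2.27×10^-7 A

The displacement current equals the charging current C dV/dt. With C = ε₀A/d = (8.85×10^-12)(0.01478)/(1.57×10^-3) = 8.331×10^-11 F, I_d = (8.331×10^-11)(2720) = 2.27×10^-7 A.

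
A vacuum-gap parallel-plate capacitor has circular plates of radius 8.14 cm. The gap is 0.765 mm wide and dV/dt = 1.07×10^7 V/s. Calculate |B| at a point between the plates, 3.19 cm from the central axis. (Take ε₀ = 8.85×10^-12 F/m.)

2.48×10^-9 T

With E = V/d, dE/dt = 1.399×10^10 V/(m·s) and πR² = 0.02082 m², giving I_d = ε₀ πR² dE/dt = 2.578×10^-3 A.
An Ampèrian loop of radius r encloses a fraction (r/R)² of I_d. Then B·2πr = μ₀ I_d (r/R)², giving B = μ₀ I_d r/(2πR²) = 2.48×10^-9 T.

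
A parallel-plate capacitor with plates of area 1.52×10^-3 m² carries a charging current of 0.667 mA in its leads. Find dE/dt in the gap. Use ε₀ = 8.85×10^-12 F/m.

The displacement current between the plates equals the conduction current, I_d = 0.667 mA.
Then dE/dt = I_d/(ε₀A) = 4.96×10^10 V/(m·s).

4.96×10^10 V/(m·s)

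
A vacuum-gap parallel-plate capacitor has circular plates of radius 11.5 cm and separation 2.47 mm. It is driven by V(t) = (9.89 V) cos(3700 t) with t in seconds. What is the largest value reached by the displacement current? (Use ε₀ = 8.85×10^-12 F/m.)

The displacement current equals the conduction current C dV/dt, which peaks at C V₀ ω.
With C = ε₀A/d = (8.85×10^-12)(0.04155)/(2.47×10^-3) = 1.489×10^-10 F and ω = 3700 rad/s, I_d,max = (1.489×10^-10)(9.89)(3700) = 5.45×10^-6 A.

5.45×10^-6 A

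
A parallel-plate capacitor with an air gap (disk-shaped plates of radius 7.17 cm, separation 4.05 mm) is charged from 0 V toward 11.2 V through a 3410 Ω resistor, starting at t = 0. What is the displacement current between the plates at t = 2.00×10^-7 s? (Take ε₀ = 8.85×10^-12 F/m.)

C = ε₀A/d = (8.85×10^-12)(0.01615)/(4.05×10^-3) = 3.529×10^-11 F, so τ = RC = 1.203×10^-7 s.
The conduction current is I(t) = (V₀/R) e^(−t/τ), and the displacement current between the plates equals it.
t/τ = 1.663; I_d = (11.2/3410) · e^(−1.663) = (3.284×10^-3)(0.1896) = 6.23×10^-4 A.

6.23×10^-4 A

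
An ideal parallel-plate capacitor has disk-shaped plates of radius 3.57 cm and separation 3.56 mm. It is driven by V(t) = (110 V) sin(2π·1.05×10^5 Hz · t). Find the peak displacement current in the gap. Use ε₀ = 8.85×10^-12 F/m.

7.22×10^-4 A

C = ε₀A/d = (8.85×10^-12)(4.004×10^-3)/(3.56×10^-3) = 9.954×10^-12 F; ω = 2πf = 6.597×10^5 rad/s.
I_d = C dV/dt, so |I_d|_max = C V₀ ω = (9.954×10^-12)(110)(6.597×10^5) = 7.22×10^-4 A.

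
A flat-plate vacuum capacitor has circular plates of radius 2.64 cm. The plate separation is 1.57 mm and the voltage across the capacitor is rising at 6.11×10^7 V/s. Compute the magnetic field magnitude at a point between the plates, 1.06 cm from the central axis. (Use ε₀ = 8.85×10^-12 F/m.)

dE/dt = (dV/dt)/d = 3.892×10^10 V/(m·s); I_d = ε₀(πR²)(dE/dt) = (8.85×10^-12)(2.190×10^-3)(3.892×10^10) = 7.543×10^-4 A.
∮B·dl = μ₀ I_d,enc with I_d,enc = I_d r²/R² = 1.216×10^-4 A; so B = μ₀ I_d,enc/(2πr) = 2.29×10^-9 T.

2.29×10^-9 T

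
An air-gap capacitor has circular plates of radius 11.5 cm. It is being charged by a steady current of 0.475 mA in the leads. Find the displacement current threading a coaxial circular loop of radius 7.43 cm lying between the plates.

Between the plates the displacement current equals the wire current: I_d = 0.475 mA = 4.75×10^-4 A.
The field is uniform, so I_d,enc = I_d (r/R)² = (4.75×10^-4)(7.43/11.5)² = 1.98×10^-4 A.

1.98×10^-4 A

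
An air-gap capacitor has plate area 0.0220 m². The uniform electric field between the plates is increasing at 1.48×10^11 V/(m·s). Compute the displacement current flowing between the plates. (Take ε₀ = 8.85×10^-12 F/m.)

With a uniform field, Φ_E = EA, so I_d = ε₀ A dE/dt = 0.0288 A.

0.0288 A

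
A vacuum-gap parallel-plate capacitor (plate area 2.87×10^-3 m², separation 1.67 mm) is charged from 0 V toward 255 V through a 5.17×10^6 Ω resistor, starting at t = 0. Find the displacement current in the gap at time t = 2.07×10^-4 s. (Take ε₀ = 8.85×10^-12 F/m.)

3.55×10^-6 A

With C = ε₀A/d = (8.85×10^-12)(2.87×10^-3)/(1.67×10^-3) = 1.521×10^-11 F, the time constant is τ = RC = 7.864×10^-5 s, so t/τ = 2.632 and e^(−t/τ) = 0.07193.
I_d = I_cond = (V₀/R) e^(−t/τ) = (4.932×10^-5)(0.07193) = 3.55×10^-6 A.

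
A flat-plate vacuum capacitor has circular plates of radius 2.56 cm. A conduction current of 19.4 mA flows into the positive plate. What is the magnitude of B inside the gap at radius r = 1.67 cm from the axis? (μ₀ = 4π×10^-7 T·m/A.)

By continuity the displacement current in the gap matches the conduction current: I_d = 0.0194 A.
For r < R the Ampère–Maxwell law gives B(2πr) = μ₀ I_d (r²/R²), so B = μ₀ I_d r/(2πR²) = (4π×10^-7)(0.0194)(0.0167)/(2π·0.0256²) = 9.89×10^-8 T.

9.89×10^-8 T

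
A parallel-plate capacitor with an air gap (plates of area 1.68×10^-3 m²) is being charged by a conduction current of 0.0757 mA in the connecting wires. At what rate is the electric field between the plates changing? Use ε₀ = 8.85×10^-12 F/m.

5.09×10^9 V/(m·s)

Charge continuity gives I_d = I = 7.57×10^-5 A between the plates.
Since I_d = ε₀ A dE/dt, dE/dt = I_d/(ε₀A) = (7.57×10^-5)/((8.85×10^-12)(1.68×10^-3)) = 5.09×10^9 V/(m·s).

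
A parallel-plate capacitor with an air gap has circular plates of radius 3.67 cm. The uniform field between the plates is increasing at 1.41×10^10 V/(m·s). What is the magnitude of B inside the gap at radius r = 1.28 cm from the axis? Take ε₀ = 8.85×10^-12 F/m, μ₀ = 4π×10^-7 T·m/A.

Through the whole plate area (πR² = 4.231×10^-3 m²), I_d = ε₀ πR² dE/dt = 5.280×10^-4 A.
∮B·dl = μ₀ I_d,enc with I_d,enc = I_d r²/R² = 6.423×10^-5 A; so B = μ₀ I_d,enc/(2πr) = 1.00×10^-9 T.

1.00×10^-9 T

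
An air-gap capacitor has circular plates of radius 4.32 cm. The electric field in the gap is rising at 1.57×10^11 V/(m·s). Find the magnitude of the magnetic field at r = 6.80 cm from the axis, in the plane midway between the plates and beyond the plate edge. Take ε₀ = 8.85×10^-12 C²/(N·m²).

2.40×10^-8 T

Through the whole plate area (πR² = 5.863×10^-3 m²), I_d = ε₀ πR² dE/dt = 8.146×10^-3 A.
For r ≥ R the full I_d is enclosed: B = μ₀ I_d/(2πr) = (4π×10^-7)(8.146×10^-3)/(2π·0.0680) = 2.40×10^-8 T.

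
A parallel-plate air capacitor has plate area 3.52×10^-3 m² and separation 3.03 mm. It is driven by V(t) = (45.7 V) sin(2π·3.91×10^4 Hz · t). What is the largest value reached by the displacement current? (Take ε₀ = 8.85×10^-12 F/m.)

C = ε₀A/d = (8.85×10^-12)(3.52×10^-3)/(3.03×10^-3) = 1.028×10^-11 F; ω = 2πf = 2.457×10^5 rad/s.
I_d = C dV/dt, so |I_d|_max = C V₀ ω = (1.028×10^-11)(45.7)(2.457×10^5) = 1.15×10^-4 A.

1.15×10^-4 A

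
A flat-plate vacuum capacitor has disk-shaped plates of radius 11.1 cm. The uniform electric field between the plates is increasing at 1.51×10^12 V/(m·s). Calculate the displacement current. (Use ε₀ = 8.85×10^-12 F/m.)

I_d = ε₀ A (dE/dt) = (8.85×10^-12)(0.03871 m²)(1.51×10^12) = 0.517 A.

0.517 A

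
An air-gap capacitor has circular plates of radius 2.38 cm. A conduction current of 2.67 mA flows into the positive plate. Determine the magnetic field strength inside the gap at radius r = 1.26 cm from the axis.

1.19×10^-8 T

No conduction current crosses the gap, so I_d there equals the 2.67×10^-3 A in the leads.
For r < R the Ampère–Maxwell law gives B(2πr) = μ₀ I_d (r²/R²), so B = μ₀ I_d r/(2πR²) = (4π×10^-7)(2.67×10^-3)(0.0126)/(2π·0.0238²) = 1.19×10^-8 T.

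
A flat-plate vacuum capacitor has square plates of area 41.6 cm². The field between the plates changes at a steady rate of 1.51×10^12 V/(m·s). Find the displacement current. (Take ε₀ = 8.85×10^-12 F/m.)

I_d = ε₀ A (dE/dt) = (8.85×10^-12)(4.16×10^-3 m²)(1.51×10^12) = 0.0556 A.

0.0556 A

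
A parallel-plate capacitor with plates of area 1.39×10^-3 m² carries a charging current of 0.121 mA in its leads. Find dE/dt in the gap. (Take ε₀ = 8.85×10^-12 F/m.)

9.84×10^9 V/(m·s)

By continuity, I_d in the gap equals the 0.121 mA flowing in the wire.
Inverting I_d = ε₀ A dE/dt gives dE/dt = 1.21×10^-4 / (8.85×10^-12 · 1.39×10^-3) = 9.84×10^9 V/(m·s).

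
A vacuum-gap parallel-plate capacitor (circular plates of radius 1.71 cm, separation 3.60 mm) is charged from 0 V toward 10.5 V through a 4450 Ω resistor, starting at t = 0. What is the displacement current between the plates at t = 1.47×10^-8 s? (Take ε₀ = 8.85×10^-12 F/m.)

C = ε₀A/d = (8.85×10^-12)(9.186×10^-4)/(3.60×10^-3) = 2.258×10^-12 F, so τ = RC = 1.005×10^-8 s.
The conduction current is I(t) = (V₀/R) e^(−t/τ), and the displacement current between the plates equals it.
t/τ = 1.463; I_d = (10.5/4450) · e^(−1.463) = (2.360×10^-3)(0.2315) = 5.46×10^-4 A.

5.46×10^-4 A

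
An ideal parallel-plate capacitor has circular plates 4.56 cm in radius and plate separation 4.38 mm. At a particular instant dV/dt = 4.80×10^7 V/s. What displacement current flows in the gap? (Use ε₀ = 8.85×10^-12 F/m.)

C = ε₀A/d = (8.85×10^-12)(6.533×10^-3)/(4.38×10^-3) = 1.320×10^-11 F.
I_d = C dV/dt = (1.320×10^-11)(4.80×10^7) = 6.34×10^-4 A.

6.34×10^-4 A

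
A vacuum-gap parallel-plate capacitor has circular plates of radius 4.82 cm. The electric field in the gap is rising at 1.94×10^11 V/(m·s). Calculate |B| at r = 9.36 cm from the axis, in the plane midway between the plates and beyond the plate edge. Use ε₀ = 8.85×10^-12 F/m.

2.68×10^-8 T

I_d = ε₀ dΦ_E/dt = ε₀ πR² (dE/dt) = (8.85×10^-12)(7.299×10^-3)(1.94×10^11) = 0.01253 A through the full plate area.
Outside the plates the loop encloses all of I_d, so B·2πr = μ₀ I_d and B = 2.68×10^-8 T.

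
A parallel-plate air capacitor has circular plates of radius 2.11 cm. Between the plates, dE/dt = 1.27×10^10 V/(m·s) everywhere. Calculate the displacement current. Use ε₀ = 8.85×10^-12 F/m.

With a uniform field, Φ_E = EA, so I_d = ε₀ A dE/dt = 1.57×10^-4 A.

1.57×10^-4 A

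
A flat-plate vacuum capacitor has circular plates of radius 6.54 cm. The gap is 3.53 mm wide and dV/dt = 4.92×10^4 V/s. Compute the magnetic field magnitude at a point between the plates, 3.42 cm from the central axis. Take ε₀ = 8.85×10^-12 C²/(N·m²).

2.65×10^-12 T

dE/dt = (dV/dt)/d = 1.394×10^7 V/(m·s); I_d = ε₀(πR²)(dE/dt) = (8.85×10^-12)(0.01344)(1.394×10^7) = 1.658×10^-6 A.
∮B·dl = μ₀ I_d,enc with I_d,enc = I_d r²/R² = 4.534×10^-7 A; so B = μ₀ I_d,enc/(2πr) = 2.65×10^-12 T.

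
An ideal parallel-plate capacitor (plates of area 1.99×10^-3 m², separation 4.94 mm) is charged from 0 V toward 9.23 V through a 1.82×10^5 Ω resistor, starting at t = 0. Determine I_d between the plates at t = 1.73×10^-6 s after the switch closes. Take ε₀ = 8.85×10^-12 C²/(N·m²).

3.53×10^-6 A

C = ε₀A/d = (8.85×10^-12)(1.99×10^-3)/(4.94×10^-3) = 3.565×10^-12 F and τ = RC = 6.488×10^-7 s. I_d in the gap equals the RC charging current.
I_d(t) = (V₀/R) e^(−t/τ) = 5.071×10^-5 · e^(−2.666) = 3.53×10^-6 A.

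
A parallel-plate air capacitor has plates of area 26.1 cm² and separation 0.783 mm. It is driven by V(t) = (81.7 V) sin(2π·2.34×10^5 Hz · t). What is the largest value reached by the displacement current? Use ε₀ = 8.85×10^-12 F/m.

3.54×10^-3 A

(dE/dt)_max = V₀ω/d = 1.534×10^11 V/(m·s); ω = 2πf = 1.470×10^6 rad/s.
I_d,max = ε₀ A (dE/dt)_max = (8.85×10^-12)(2.61×10^-3)(1.534×10^11) = 3.54×10^-3 A.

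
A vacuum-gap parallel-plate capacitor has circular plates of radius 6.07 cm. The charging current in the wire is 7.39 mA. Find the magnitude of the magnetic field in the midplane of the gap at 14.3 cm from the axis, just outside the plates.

1.03×10^-8 T

By continuity the displacement current in the gap matches the conduction current: I_d = 7.39×10^-3 A.
With r > R the enclosed displacement current is the full I_d; B = μ₀ I_d / (2πr) = 1.03×10^-8 T.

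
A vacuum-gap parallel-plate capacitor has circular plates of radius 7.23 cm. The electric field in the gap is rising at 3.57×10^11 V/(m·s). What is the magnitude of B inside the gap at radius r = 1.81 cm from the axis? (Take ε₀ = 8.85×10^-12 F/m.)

Through the whole plate area (πR² = 0.01642 m²), I_d = ε₀ πR² dE/dt = 0.05188 A.
∮B·dl = μ₀ I_d,enc with I_d,enc = I_d r²/R² = 3.251×10^-3 A; so B = μ₀ I_d,enc/(2πr) = 3.59×10^-8 T.

3.59×10^-8 T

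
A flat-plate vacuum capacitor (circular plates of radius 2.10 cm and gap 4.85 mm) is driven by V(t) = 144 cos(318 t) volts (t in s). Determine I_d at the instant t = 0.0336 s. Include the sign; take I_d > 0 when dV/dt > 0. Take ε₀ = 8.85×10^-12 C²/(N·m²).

1.10×10^-7 A

C = ε₀A/d = (8.85×10^-12)(1.385×10^-3)/(4.85×10^-3) = 2.527×10^-12 F. dV/dt = V₀ω·−sin(ωt); at ωt = 10.6848 rad this factor is 0.9521.
I_d = C dV/dt = (2.527×10^-12)(144)(318)(0.9521) = 1.10×10^-7 A.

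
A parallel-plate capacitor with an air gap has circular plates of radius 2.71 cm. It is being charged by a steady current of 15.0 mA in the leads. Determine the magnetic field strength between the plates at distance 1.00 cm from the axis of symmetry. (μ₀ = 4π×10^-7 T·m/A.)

4.08×10^-8 T

No conduction current crosses the gap, so I_d there equals the 0.0150 A in the leads.
An Ampèrian loop of radius r encloses a fraction (r/R)² of I_d. Then B·2πr = μ₀ I_d (r/R)², giving B = μ₀ I_d r/(2πR²) = 4.08×10^-8 T.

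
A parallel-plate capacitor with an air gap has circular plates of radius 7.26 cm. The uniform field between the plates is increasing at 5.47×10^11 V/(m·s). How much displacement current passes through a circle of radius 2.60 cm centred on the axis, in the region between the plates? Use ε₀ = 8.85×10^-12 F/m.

Total displacement current: I_d = ε₀(πR²)(dE/dt) = (8.85×10^-12)(0.01656)(5.47×10^11) = 0.08017 A.
The field is uniform, so I_d,enc = I_d (r/R)² = (0.08017)(2.60/7.26)² = 0.0103 A.

0.0103 A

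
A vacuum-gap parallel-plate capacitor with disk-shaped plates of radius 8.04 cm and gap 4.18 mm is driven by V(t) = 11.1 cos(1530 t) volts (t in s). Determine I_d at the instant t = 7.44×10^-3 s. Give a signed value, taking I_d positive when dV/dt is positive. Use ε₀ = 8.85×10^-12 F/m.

6.76×10^-7 A

dE/dt = (V₀ω/d)·−sin(ωt) with ωt = 11.3832 rad: (11.1)(1530)(0.9258)/(4.18×10^-3) = 3.761×10^6 V/(m·s).
I_d = ε₀ A dE/dt = (8.85×10^-12)(0.02031)(3.761×10^6) = 6.76×10^-7 A.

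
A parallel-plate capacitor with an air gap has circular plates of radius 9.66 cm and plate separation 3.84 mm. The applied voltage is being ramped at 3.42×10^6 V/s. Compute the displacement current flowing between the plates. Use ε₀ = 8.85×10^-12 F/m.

2.31×10^-4 A

C = ε₀A/d = (8.85×10^-12)(0.02932)/(3.84×10^-3) = 6.757×10^-11 F.
I_d = C dV/dt = (6.757×10^-11)(3.42×10^6) = 2.31×10^-4 A.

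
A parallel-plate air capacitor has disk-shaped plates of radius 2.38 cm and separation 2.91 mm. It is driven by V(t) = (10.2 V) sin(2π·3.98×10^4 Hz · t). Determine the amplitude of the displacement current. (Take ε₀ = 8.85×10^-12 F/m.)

The displacement current equals the conduction current C dV/dt, which peaks at C V₀ ω.
With C = ε₀A/d = (8.85×10^-12)(1.780×10^-3)/(2.91×10^-3) = 5.413×10^-12 F and ω = 2πf = 2.501×10^5 rad/s, I_d,max = (5.413×10^-12)(10.2)(2.501×10^5) = 1.38×10^-5 A.

1.38×10^-5 A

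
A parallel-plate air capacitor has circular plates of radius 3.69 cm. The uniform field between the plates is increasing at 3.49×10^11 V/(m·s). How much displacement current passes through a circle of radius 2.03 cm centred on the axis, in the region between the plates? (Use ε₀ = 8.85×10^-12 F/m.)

Through the whole plate area (πR² = 4.278×10^-3 m²), I_d = ε₀ πR² dE/dt = 0.01321 A.
The field is uniform, so I_d,enc = I_d (r/R)² = (0.01321)(2.03/3.69)² = 4.00×10^-3 A.

4.00×10^-3 A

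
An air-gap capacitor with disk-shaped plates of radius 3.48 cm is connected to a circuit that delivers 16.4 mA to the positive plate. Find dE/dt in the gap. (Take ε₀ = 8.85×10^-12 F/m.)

4.87×10^11 V/(m·s)

The displacement current between the plates equals the conduction current, I_d = 16.4 mA.
Since I_d = ε₀ A dE/dt, dE/dt = I_d/(ε₀A) = (0.0164)/((8.85×10^-12)(3.805×10^-3)) = 4.87×10^11 V/(m·s).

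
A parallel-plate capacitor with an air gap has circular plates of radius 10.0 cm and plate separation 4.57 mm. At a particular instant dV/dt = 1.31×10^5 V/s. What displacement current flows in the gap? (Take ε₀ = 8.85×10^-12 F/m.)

C = ε₀A/d = (8.85×10^-12)(0.03142)/(4.57×10^-3) = 6.085×10^-11 F.
I_d = C dV/dt = (6.085×10^-11)(1.31×10^5) = 7.97×10^-6 A.

7.97×10^-6 A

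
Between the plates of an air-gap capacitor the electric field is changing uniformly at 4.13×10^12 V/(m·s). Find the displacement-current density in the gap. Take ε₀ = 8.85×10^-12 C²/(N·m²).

The displacement-current density is ε₀ ∂E/∂t = (8.85×10^-12)(4.13×10^12) = 36.6 A/m².

36.6 A/m²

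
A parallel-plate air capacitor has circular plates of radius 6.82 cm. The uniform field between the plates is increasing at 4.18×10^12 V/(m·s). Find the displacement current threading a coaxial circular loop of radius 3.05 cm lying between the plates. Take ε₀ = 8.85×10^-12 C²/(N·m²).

0.108 A

I_d = ε₀ dΦ_E/dt = ε₀ πR² (dE/dt) = (8.85×10^-12)(0.01461)(4.18×10^12) = 0.5405 A through the full plate area.
The field is uniform, so I_d,enc = I_d (r/R)² = (0.5405)(3.05/6.82)² = 0.108 A.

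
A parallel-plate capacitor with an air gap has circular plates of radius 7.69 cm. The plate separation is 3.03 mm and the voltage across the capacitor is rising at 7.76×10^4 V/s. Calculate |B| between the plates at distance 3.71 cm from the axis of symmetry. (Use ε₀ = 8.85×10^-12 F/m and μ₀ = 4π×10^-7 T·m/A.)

5.28×10^-12 T

With E = V/d, dE/dt = 2.561×10^7 V/(m·s) and πR² = 0.01858 m², giving I_d = ε₀ πR² dE/dt = 4.211×10^-6 A.
For r < R the Ampère–Maxwell law gives B(2πr) = μ₀ I_d (r²/R²), so B = μ₀ I_d r/(2πR²) = (4π×10^-7)(4.211×10^-6)(0.0371)/(2π·0.0769²) = 5.28×10^-12 T.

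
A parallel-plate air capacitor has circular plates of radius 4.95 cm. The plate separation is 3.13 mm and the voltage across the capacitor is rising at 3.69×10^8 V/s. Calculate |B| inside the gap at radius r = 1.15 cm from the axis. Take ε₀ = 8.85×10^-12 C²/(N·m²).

7.54×10^-9 T

I_d = C dV/dt with C = ε₀πR²/d = 2.177×10^-11 F, so I_d = (2.177×10^-11)(3.69×10^8) = 8.033×10^-3 A.
For r < R the Ampère–Maxwell law gives B(2πr) = μ₀ I_d (r²/R²), so B = μ₀ I_d r/(2πR²) = (4π×10^-7)(8.033×10^-3)(0.0115)/(2π·0.0495²) = 7.54×10^-9 T.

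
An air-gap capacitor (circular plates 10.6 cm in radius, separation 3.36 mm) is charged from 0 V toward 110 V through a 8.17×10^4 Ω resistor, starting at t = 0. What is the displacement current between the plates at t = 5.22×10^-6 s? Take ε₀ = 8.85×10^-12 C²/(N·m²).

C = ε₀A/d = (8.85×10^-12)(0.03530)/(3.36×10^-3) = 9.298×10^-11 F, so τ = RC = 7.596×10^-6 s.
The conduction current is I(t) = (V₀/R) e^(−t/τ), and the displacement current between the plates equals it.
t/τ = 0.6872; I_d = (110/8.17×10^4) · e^(−0.6872) = (1.346×10^-3)(0.5030) = 6.77×10^-4 A.

6.77×10^-4 A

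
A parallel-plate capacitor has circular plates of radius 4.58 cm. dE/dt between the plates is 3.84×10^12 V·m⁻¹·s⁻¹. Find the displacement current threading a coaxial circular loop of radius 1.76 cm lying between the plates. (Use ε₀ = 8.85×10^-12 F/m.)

0.0331 A

Through the whole plate area (πR² = 6.590×10^-3 m²), I_d = ε₀ πR² dE/dt = 0.2240 A.
Through an area πr² the displacement current is I_d·(πr²/πR²) = I_d (r/R)² = 0.0331 A.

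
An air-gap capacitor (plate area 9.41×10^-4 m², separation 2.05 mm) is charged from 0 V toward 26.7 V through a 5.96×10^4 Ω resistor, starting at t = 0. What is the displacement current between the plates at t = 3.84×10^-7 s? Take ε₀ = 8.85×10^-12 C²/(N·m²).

9.17×10^-5 A

C = ε₀A/d = (8.85×10^-12)(9.41×10^-4)/(2.05×10^-3) = 4.062×10^-12 F and τ = RC = 2.421×10^-7 s. I_d in the gap equals the RC charging current.
I_d(t) = (V₀/R) e^(−t/τ) = 4.480×10^-4 · e^(−1.586) = 9.17×10^-5 A.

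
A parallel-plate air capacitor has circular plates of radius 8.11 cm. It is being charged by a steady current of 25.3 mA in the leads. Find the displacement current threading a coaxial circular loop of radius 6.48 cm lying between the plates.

0.0162 A

No conduction current crosses the gap, so I_d there equals the 0.0253 A in the leads.
The field is uniform, so I_d,enc = I_d (r/R)² = (0.0253)(6.48/8.11)² = 0.0162 A.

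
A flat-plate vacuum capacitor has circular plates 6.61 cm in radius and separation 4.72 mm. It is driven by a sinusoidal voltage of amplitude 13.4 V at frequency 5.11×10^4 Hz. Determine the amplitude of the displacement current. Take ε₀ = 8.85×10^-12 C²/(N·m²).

1.11×10^-4 A

The displacement current equals the conduction current C dV/dt, which peaks at C V₀ ω.
With C = ε₀A/d = (8.85×10^-12)(0.01373)/(4.72×10^-3) = 2.574×10^-11 F and ω = 2πf = 3.211×10^5 rad/s, I_d,max = (2.574×10^-11)(13.4)(3.211×10^5) = 1.11×10^-4 A.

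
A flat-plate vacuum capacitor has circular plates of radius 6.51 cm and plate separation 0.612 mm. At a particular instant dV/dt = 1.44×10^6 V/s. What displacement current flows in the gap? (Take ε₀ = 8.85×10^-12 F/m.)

2.77×10^-4 A

The displacement current equals the charging current C dV/dt. With C = ε₀A/d = (8.85×10^-12)(0.01331)/(6.12×10^-4) = 1.925×10^-10 F, I_d = (1.925×10^-10)(1.44×10^6) = 2.77×10^-4 A.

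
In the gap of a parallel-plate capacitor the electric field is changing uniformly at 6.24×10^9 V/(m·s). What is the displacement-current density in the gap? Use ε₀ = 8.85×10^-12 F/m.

J_d = ε₀ dE/dt = (8.85×10^-12)(6.24×10^9) = 0.0552 A/m².

0.0552 A/m²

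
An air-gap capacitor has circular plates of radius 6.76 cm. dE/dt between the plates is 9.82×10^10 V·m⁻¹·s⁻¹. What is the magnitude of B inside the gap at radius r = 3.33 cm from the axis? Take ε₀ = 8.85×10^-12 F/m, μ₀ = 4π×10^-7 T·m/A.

Through the whole plate area (πR² = 0.01436 m²), I_d = ε₀ πR² dE/dt = 0.01248 A.
For r < R the Ampère–Maxwell law gives B(2πr) = μ₀ I_d (r²/R²), so B = μ₀ I_d r/(2πR²) = (4π×10^-7)(0.01248)(0.0333)/(2π·0.0676²) = 1.82×10^-8 T.

1.82×10^-8 T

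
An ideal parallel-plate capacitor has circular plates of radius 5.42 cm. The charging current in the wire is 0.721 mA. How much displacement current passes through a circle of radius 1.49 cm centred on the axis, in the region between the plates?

Between the plates the displacement current equals the wire current: I_d = 0.721 mA = 7.21×10^-4 A.
Since J_d is uniform, the enclosed fraction is (r/R)² = 0.07557, giving I_d,enc = 5.45×10^-5 A.

5.45×10^-5 A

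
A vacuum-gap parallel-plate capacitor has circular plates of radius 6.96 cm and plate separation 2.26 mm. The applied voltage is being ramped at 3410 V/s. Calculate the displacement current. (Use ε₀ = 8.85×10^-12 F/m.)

2.03×10^-7 A

C = ε₀A/d = (8.85×10^-12)(0.01522)/(2.26×10^-3) = 5.960×10^-11 F.
I_d = C dV/dt = (5.960×10^-11)(3410) = 2.03×10^-7 A.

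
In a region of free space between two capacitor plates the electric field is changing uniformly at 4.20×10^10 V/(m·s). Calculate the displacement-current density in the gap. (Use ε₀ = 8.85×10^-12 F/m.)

J_d = ε₀ ∂E/∂t, so J_d = 0.372 A/m².

0.372 A/m²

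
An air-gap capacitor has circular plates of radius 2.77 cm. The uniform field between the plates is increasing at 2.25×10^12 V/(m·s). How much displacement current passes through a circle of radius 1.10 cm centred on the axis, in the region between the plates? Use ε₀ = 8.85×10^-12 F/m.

Through the whole plate area (πR² = 2.411×10^-3 m²), I_d = ε₀ πR² dE/dt = 0.04801 A.
The field is uniform, so I_d,enc = I_d (r/R)² = (0.04801)(1.10/2.77)² = 7.57×10^-3 A.

7.57×10^-3 A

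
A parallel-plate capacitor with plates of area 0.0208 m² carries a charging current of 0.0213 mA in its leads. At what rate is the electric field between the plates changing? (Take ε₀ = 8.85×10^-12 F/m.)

1.16×10^8 V/(m·s)

The displacement current between the plates equals the conduction current, I_d = 0.0213 mA.
Since I_d = ε₀ A dE/dt, dE/dt = I_d/(ε₀A) = (2.13×10^-5)/((8.85×10^-12)(0.0208)) = 1.16×10^8 V/(m·s).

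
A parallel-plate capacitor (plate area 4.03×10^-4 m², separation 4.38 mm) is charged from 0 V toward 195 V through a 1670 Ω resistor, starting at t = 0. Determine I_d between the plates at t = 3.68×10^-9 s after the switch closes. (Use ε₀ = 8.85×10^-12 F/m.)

C = ε₀A/d = (8.85×10^-12)(4.03×10^-4)/(4.38×10^-3) = 8.143×10^-13 F, so τ = RC = 1.360×10^-9 s.
The conduction current is I(t) = (V₀/R) e^(−t/τ), and the displacement current between the plates equals it.
t/τ = 2.706; I_d = (195/1670) · e^(−2.706) = (0.1168)(0.06680) = 7.80×10^-3 A.

7.80×10^-3 A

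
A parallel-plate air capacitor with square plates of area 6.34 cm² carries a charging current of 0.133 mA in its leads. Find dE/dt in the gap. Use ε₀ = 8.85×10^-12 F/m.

2.37×10^10 V/(m·s)

By continuity, I_d in the gap equals the 0.133 mA flowing in the wire.
Inverting I_d = ε₀ A dE/dt gives dE/dt = 1.33×10^-4 / (8.85×10^-12 · 6.34×10^-4) = 2.37×10^10 V/(m·s).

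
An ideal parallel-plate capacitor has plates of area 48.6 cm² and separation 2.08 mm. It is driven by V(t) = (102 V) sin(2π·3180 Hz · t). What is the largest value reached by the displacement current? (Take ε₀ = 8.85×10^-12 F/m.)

4.21×10^-5 A

The displacement current equals the conduction current C dV/dt, which peaks at C V₀ ω.
With C = ε₀A/d = (8.85×10^-12)(4.86×10^-3)/(2.08×10^-3) = 2.068×10^-11 F and ω = 2πf = 1.998×10^4 rad/s, I_d,max = (2.068×10^-11)(102)(1.998×10^4) = 4.21×10^-5 A.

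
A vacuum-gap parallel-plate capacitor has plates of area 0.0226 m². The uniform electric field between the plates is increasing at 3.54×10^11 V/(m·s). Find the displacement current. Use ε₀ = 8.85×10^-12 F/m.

The displacement current is ε₀ times dΦ_E/dt = ε₀ A dE/dt = (8.85×10^-12)(0.0226)(3.54×10^11) = 0.0708 A.

0.0708 A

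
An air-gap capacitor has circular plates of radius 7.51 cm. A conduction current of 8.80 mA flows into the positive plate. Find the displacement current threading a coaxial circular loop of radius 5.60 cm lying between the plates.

No conduction current crosses the gap, so I_d there equals the 8.80×10^-3 A in the leads.
Through an area πr² the displacement current is I_d·(πr²/πR²) = I_d (r/R)² = 4.89×10^-3 A.

4.89×10^-3 A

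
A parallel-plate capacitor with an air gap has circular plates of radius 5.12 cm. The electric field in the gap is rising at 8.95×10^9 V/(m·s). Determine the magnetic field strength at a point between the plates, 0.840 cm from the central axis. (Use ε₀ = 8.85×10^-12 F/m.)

4.18×10^-10 T

Total displacement current: I_d = ε₀(πR²)(dE/dt) = (8.85×10^-12)(8.235×10^-3)(8.95×10^9) = 6.523×10^-4 A.
∮B·dl = μ₀ I_d,enc with I_d,enc = I_d r²/R² = 1.756×10^-5 A; so B = μ₀ I_d,enc/(2πr) = 4.18×10^-10 T.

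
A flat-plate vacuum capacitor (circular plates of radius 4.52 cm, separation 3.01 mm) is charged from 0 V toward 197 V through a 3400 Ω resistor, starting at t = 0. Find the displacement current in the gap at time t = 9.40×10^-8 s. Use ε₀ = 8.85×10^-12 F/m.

With C = ε₀A/d = (8.85×10^-12)(6.418×10^-3)/(3.01×10^-3) = 1.887×10^-11 F, the time constant is τ = RC = 6.416×10^-8 s, so t/τ = 1.465 and e^(−t/τ) = 0.2311.
I_d = I_cond = (V₀/R) e^(−t/τ) = (0.05794)(0.2311) = 0.0134 A.

0.0134 A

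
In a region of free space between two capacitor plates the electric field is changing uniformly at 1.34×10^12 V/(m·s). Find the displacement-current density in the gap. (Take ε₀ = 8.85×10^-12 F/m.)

11.9 A/m²

The displacement-current density is ε₀ ∂E/∂t = (8.85×10^-12)(1.34×10^12) = 11.9 A/m².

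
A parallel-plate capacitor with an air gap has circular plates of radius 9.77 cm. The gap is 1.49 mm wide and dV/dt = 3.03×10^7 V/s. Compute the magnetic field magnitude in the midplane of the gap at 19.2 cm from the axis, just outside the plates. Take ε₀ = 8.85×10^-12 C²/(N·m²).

5.62×10^-9 T

I_d = C dV/dt with C = ε₀πR²/d = 1.781×10^-10 F, so I_d = (1.781×10^-10)(3.03×10^7) = 5.396×10^-3 A.
Outside the plates the loop encloses all of I_d, so B·2πr = μ₀ I_d and B = 5.62×10^-9 T.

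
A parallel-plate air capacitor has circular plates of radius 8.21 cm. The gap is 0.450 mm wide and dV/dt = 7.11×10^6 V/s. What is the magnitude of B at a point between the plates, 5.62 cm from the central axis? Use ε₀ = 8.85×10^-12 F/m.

dE/dt = (dV/dt)/d = 1.580×10^10 V/(m·s); I_d = ε₀(πR²)(dE/dt) = (8.85×10^-12)(0.02118)(1.580×10^10) = 2.962×10^-3 A.
An Ampèrian loop of radius r encloses a fraction (r/R)² of I_d. Then B·2πr = μ₀ I_d (r/R)², giving B = μ₀ I_d r/(2πR²) = 4.94×10^-9 T.

4.94×10^-9 T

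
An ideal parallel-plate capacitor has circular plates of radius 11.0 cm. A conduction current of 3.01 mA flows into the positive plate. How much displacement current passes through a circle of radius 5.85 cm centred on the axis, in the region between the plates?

Between the plates the displacement current equals the wire current: I_d = 3.01 mA = 3.01×10^-3 A.
Through an area πr² the displacement current is I_d·(πr²/πR²) = I_d (r/R)² = 8.51×10^-4 A.

8.51×10^-4 A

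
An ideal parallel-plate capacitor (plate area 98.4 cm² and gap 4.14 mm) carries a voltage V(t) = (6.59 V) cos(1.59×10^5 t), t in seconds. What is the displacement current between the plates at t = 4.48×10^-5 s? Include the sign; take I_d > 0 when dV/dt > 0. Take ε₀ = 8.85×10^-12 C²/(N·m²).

-1.64×10^-5 A

C = ε₀A/d = (8.85×10^-12)(9.84×10^-3)/(4.14×10^-3) = 2.103×10^-11 F. dV/dt = V₀ω·−sin(ωt); at ωt = 7.1232 rad this factor is -0.7447.
I_d = C dV/dt = (2.103×10^-11)(6.59)(1.59×10^5)(-0.7447) = -1.64×10^-5 A.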